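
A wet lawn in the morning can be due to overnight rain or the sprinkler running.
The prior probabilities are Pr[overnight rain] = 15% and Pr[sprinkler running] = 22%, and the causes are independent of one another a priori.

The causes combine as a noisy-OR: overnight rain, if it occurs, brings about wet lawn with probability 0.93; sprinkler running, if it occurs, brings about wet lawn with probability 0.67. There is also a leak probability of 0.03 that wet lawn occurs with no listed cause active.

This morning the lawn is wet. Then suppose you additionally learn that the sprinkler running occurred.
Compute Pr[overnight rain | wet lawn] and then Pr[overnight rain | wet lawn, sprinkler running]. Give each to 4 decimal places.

Pr[overnight rain | wet lawn] ≈ 0.4901; Pr[overnight rain | wet lawn, sprinkler running] ≈ 0.2024

Under noisy-OR, P(wet lawn | causes) = 1 − (1−0.03)·∏(1−qᵢ) over the active causes.
Sum P(wet lawn|·) weighted by the priors over the 4 (overnight rain, sprinkler running) configurations:
  P(wet lawn) = 0.03×0.85×0.78 + 0.6799×0.85×0.22 + 0.9321×0.15×0.78 + 0.977593×0.15×0.22
        = 0.019890 + 0.127141 + 0.109056 + 0.032261 = 0.288348
The terms with overnight rain present sum to 0.141317, so
  P(overnight rain | wet lawn) = 0.141317 / 0.288348 ≈ 0.4901

With the extra evidence:
P(wet lawn | sprinkler running) = 0.6799×0.85 + 0.977593×0.15 = 0.577915 + 0.146639 = 0.724554
Restricting to configurations with overnight rain present: 0.977593×0.15 = 0.146639.
So P(overnight rain | wet lawn, sprinkler running) = 0.146639/0.724554 ≈ 0.2024.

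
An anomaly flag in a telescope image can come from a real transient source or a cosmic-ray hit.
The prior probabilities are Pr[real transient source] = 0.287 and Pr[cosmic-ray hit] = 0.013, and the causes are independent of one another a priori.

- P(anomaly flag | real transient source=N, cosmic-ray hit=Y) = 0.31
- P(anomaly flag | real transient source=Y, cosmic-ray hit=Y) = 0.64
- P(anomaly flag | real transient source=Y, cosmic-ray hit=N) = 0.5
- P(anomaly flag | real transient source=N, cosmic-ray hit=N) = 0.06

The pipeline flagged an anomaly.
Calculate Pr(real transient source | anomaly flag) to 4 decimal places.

P(anomaly flag) = 0.06×0.713×0.987 + 0.31×0.713×0.013 + 0.5×0.287×0.987 + 0.64×0.287×0.013 = 0.042224 + 0.002873 + 0.141634 + 0.002388 = 0.189119
The real transient source-present share is 0.141634 + 0.002388 = 0.144022.
So P(real transient source | anomaly flag) = 0.144022/0.189119 ≈ 0.7615.

Pr(real transient source | anomaly flag) ≈ 0.7615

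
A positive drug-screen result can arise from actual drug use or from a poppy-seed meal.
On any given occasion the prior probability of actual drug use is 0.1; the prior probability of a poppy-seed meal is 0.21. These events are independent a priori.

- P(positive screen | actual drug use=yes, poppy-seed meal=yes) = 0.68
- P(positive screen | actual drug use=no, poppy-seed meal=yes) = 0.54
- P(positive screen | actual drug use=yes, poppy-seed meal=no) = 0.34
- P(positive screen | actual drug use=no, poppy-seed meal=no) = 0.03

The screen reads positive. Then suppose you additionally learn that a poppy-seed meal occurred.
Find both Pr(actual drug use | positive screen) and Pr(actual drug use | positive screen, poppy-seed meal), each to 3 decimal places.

Pr(actual drug use | positive screen) ≈ 0.250; Pr(actual drug use | positive screen, poppy-seed meal) ≈ 0.123

Enumerate the 4 (actual drug use, poppy-seed meal) configurations and weight by the priors:
  P(positive screen) = 0.03×0.9×0.79 + 0.54×0.9×0.21 + 0.34×0.1×0.79 + 0.68×0.1×0.21
        = 0.021330 + 0.102060 + 0.026860 + 0.014280 = 0.164530
Configurations with actual drug use contribute 0.041140, so
  P(actual drug use | positive screen) = 0.041140 / 0.164530 ≈ 0.250

Now condition on the additional information:
P(positive screen | poppy-seed meal) = 0.54×0.9 + 0.68×0.1 = 0.486000 + 0.068000 = 0.554000
The actual drug use-present share is 0.68×0.1 = 0.068000.
So P(actual drug use | positive screen, poppy-seed meal) = 0.068000/0.554000 ≈ 0.123.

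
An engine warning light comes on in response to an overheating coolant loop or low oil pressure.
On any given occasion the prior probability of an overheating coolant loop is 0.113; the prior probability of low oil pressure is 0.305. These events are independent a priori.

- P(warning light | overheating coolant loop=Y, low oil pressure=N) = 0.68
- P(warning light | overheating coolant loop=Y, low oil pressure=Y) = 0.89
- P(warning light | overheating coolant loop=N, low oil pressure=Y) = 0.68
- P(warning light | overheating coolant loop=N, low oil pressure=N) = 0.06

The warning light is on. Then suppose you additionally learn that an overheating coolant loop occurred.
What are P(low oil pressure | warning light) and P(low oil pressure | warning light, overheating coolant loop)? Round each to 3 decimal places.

Sum P(warning light|·) weighted by the priors over the 4 (overheating coolant loop, low oil pressure) configurations:
  P(warning light) = 0.06·0.887·0.695 + 0.68·0.887·0.305 + 0.68·0.113·0.695 + 0.89·0.113·0.305
        = 0.036988 + 0.183964 + 0.053404 + 0.030674 = 0.305030
Configurations with low oil pressure contribute 0.214638, so
  P(low oil pressure | warning light) = 0.214638 / 0.305030 ≈ 0.704

With the extra evidence:
Enumerate both values of low oil pressure and weight by the priors:
  P(warning light | overheating coolant loop) = 0.68*0.695 + 0.89*0.305
        = 0.472600 + 0.271450 = 0.744050
Keeping only the low oil pressure-present terms gives 0.271450, so
  P(low oil pressure | warning light, overheating coolant loop) = 0.271450 / 0.744050 ≈ 0.365

P(low oil pressure | warning light) ≈ 0.704; P(low oil pressure | warning light, overheating coolant loop) ≈ 0.365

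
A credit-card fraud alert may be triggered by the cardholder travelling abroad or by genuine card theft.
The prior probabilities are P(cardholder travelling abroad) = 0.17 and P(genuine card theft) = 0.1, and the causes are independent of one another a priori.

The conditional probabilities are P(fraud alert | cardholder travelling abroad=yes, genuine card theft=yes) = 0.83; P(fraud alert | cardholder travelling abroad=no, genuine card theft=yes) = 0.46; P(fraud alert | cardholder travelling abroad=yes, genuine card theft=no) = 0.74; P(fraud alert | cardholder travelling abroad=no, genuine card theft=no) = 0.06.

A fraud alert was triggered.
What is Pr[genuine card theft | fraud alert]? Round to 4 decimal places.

For the numerator, keep only genuine card theft=true terms: 0.038180 + 0.014110 = 0.052290
Denominator P(fraud alert): 0.06*0.83*0.9 + 0.46*0.83*0.1 + 0.74*0.17*0.9 + 0.83*0.17*0.1 = 0.210330
Posterior = 0.052290 / 0.210330 ≈ 0.2486

Pr[genuine card theft | fraud alert] ≈ 0.2486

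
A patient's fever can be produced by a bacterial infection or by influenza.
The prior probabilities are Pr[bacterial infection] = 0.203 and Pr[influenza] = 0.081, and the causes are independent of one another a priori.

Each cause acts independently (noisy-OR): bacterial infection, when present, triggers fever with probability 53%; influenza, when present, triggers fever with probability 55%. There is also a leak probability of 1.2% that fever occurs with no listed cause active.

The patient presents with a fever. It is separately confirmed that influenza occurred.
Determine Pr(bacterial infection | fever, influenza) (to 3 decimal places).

Pr(bacterial infection | fever, influenza) ≈ 0.266

Under noisy-OR, P(fever | causes) = 1 − (1−0.012)·∏(1−qᵢ) over the active causes.
Sum P(fever|·) weighted by the priors over both values of bacterial infection:
  P(fever | influenza) = 0.5554*0.797 + 0.791038*0.203
        = 0.442654 + 0.160581 = 0.603235
The terms with bacterial infection present sum to 0.160581, so
  P(bacterial infection | fever, influenza) = 0.160581 / 0.603235 ≈ 0.266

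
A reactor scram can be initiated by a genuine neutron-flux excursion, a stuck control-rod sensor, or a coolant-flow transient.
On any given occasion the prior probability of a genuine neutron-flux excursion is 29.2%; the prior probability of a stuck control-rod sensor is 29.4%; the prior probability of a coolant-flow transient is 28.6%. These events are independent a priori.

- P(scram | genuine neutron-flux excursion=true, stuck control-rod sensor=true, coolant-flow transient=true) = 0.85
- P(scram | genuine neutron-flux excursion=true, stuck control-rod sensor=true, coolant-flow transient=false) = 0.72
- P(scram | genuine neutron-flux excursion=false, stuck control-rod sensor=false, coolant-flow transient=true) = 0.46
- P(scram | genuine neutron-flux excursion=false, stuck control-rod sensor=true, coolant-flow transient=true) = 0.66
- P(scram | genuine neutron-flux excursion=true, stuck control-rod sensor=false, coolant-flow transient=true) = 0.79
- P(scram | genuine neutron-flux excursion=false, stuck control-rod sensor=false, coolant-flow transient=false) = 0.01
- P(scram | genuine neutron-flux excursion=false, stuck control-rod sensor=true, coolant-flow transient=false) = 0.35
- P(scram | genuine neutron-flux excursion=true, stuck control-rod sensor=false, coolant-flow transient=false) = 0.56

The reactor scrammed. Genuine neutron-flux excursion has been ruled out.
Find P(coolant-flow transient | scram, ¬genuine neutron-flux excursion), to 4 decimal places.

Numerator (weight on configurations with coolant-flow transient): 0.092881 + 0.055495 = 0.148376
Normalizer over all consistent configurations: 0.01×0.706×0.714 + 0.46×0.706×0.286 + 0.35×0.294×0.714 + 0.66×0.294×0.286 = 0.226888
Posterior = 0.148376 / 0.226888 ≈ 0.6540

P(coolant-flow transient | scram, ¬genuine neutron-flux excursion) ≈ 0.6540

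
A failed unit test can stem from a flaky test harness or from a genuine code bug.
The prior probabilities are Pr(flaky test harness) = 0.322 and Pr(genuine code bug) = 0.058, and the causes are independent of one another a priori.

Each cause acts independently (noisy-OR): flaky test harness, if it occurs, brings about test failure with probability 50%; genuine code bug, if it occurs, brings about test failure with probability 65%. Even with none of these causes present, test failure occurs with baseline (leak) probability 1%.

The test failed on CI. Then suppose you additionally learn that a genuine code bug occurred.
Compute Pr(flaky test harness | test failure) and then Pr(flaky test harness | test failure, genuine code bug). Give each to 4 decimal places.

Under noisy-OR, P(test failure | causes) = 1 − (1−0.01)·∏(1−qᵢ) over the active causes.
Numerator (weight on configurations with flaky test harness): 0.153179 + 0.015440 = 0.168619
The normalizing constant is 0.01×0.678×0.942 + 0.6535×0.678×0.058 + 0.505×0.322×0.942 + 0.82675×0.322×0.058 = 0.200704
Posterior = 0.168619 / 0.200704 ≈ 0.8401

Now condition on the additional information:
Sum P(test failure|·) weighted by the priors over both values of flaky test harness:
  P(test failure | genuine code bug) = 0.6535*0.678 + 0.82675*0.322
        = 0.443073 + 0.266213 = 0.709286
Configurations with flaky test harness contribute 0.266213, so
  P(flaky test harness | test failure, genuine code bug) = 0.266213 / 0.709286 ≈ 0.3753
Conditioning on genuine code bug lowers the posterior on flaky test harness: the classic explaining-away effect in a common-effect structure.

Pr(flaky test harness | test failure) ≈ 0.8401; Pr(flaky test harness | test failure, genuine code bug) ≈ 0.3753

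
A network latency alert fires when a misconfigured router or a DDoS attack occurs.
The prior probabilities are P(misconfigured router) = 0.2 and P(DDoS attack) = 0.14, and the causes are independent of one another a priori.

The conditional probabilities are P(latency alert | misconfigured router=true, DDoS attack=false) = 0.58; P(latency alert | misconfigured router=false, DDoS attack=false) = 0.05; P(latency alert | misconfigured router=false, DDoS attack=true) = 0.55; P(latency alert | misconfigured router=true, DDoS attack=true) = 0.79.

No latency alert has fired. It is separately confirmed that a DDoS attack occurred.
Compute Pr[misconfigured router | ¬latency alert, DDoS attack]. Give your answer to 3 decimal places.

Pr[misconfigured router | ¬latency alert, DDoS attack] ≈ 0.104

Sum P(¬latency alert|·) weighted by the priors over both values of misconfigured router:
  P(¬latency alert | DDoS attack) = 0.45*0.8 + 0.21*0.2
        = 0.360000 + 0.042000 = 0.402000
The terms with misconfigured router present sum to 0.042000, so
  P(misconfigured router | ¬latency alert, DDoS attack) = 0.042000 / 0.402000 ≈ 0.104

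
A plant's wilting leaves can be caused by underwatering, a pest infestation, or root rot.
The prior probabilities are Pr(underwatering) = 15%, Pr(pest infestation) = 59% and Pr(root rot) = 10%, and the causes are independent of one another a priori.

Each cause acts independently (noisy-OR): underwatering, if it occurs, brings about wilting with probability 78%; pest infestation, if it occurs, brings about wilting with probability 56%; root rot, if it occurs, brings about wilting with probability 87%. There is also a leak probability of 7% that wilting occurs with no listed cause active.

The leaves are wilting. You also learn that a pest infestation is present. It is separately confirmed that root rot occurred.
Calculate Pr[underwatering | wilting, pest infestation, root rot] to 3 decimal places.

Pr[underwatering | wilting, pest infestation, root rot] ≈ 0.156

Under noisy-OR, P(wilting | causes) = 1 − (1−0.07)·∏(1−qᵢ) over the active causes.
P(wilting | pest infestation, root rot) = 0.946804*0.85 + 0.988297*0.15 = 0.804783 + 0.148245 = 0.953028
The underwatering-present share is 0.988297*0.15 = 0.148245.
P(underwatering | wilting, pest infestation, root rot) = 0.148245 / 0.953028 ≈ 0.156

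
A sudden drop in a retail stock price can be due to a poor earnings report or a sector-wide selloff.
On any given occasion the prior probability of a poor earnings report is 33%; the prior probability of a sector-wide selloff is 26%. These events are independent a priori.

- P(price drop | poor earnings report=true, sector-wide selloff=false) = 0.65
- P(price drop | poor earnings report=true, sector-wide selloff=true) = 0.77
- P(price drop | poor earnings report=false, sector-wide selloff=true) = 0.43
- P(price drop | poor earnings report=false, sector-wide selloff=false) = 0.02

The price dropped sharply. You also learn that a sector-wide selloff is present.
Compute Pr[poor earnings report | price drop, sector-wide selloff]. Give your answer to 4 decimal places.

P(price drop | sector-wide selloff) = 0.43·0.67 + 0.77·0.33 = 0.288100 + 0.254100 = 0.542200
Of this, 0.254100 comes from 0.77·0.33 (the poor earnings report=true cases).
Hence the posterior is 0.254100/0.542200 ≈ 0.4686.

Pr[poor earnings report | price drop, sector-wide selloff] ≈ 0.4686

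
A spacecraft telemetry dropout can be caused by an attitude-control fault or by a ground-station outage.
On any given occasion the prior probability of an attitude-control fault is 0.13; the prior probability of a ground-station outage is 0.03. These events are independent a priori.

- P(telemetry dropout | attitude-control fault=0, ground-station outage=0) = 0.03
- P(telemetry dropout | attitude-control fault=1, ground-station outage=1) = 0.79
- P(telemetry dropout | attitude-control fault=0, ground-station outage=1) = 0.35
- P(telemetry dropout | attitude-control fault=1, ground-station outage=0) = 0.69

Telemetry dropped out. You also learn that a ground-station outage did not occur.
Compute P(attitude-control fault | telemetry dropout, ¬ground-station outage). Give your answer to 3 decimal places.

P(attitude-control fault | telemetry dropout, ¬ground-station outage) ≈ 0.775

P(telemetry dropout | ¬ground-station outage) = 0.03·0.87 + 0.69·0.13 = 0.026100 + 0.089700 = 0.115800
Restricting to configurations with attitude-control fault present: 0.69·0.13 = 0.089700.
So P(attitude-control fault | telemetry dropout, ¬ground-station outage) = 0.089700/0.115800 ≈ 0.775.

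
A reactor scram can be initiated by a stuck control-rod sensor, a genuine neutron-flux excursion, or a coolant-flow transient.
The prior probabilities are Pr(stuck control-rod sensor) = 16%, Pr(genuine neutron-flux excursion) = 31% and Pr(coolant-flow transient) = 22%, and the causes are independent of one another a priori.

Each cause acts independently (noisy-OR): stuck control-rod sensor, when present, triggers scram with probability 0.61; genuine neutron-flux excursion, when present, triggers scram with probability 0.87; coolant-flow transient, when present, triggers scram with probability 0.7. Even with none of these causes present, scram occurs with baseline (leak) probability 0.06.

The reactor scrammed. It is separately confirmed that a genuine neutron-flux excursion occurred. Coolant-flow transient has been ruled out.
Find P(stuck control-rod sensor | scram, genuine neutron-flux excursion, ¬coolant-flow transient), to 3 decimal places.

P(stuck control-rod sensor | scram, genuine neutron-flux excursion, ¬coolant-flow transient) ≈ 0.171

Under noisy-OR, P(scram | causes) = 1 − (1−0.06)·∏(1−qᵢ) over the active causes.
Sum P(scram|·) weighted by the priors over both values of stuck control-rod sensor:
  P(scram | genuine neutron-flux excursion, ¬coolant-flow transient) = 0.8778×0.84 + 0.952342×0.16
        = 0.737352 + 0.152375 = 0.889727
The terms with stuck control-rod sensor present sum to 0.152375, so
  P(stuck control-rod sensor | scram, genuine neutron-flux excursion, ¬coolant-flow transient) = 0.152375 / 0.889727 ≈ 0.171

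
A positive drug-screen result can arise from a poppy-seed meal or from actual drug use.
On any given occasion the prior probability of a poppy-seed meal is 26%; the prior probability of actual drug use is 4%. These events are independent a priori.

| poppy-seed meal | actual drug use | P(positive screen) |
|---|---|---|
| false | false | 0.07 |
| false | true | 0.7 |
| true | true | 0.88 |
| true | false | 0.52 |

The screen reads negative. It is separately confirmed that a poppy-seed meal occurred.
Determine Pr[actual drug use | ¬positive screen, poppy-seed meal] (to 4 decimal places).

Pr[actual drug use | ¬positive screen, poppy-seed meal] ≈ 0.0103

P(¬positive screen | poppy-seed meal) = 0.48*0.96 + 0.12*0.04 = 0.460800 + 0.004800 = 0.465600
The actual drug use-present share is 0.12*0.04 = 0.004800.
Hence the posterior is 0.004800/0.465600 ≈ 0.0103.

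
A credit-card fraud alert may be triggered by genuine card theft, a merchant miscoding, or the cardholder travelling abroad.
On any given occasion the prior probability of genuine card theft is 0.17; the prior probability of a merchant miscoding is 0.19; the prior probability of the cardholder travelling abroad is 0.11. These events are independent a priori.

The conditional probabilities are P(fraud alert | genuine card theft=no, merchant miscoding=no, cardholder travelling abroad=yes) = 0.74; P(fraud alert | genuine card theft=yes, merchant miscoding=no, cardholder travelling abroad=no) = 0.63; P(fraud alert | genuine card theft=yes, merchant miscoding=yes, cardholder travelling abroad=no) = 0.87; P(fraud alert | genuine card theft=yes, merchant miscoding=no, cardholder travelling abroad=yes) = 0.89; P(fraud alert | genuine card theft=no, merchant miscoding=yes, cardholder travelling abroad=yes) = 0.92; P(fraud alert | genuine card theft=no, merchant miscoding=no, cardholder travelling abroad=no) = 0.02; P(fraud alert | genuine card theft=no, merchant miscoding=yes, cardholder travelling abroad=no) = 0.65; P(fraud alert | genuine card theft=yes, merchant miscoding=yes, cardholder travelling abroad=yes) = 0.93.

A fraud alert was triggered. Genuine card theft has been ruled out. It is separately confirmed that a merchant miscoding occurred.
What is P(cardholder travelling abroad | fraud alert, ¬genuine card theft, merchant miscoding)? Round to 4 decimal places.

P(cardholder travelling abroad | fraud alert, ¬genuine card theft, merchant miscoding) ≈ 0.1489

Weight on cardholder travelling abroad=true, given the evidence: 0.92×0.11 = 0.101200
Denominator P(fraud alert | ¬genuine card theft, merchant miscoding): 0.65×0.89 + 0.92×0.11 = 0.679700
Posterior = 0.101200 / 0.679700 ≈ 0.1489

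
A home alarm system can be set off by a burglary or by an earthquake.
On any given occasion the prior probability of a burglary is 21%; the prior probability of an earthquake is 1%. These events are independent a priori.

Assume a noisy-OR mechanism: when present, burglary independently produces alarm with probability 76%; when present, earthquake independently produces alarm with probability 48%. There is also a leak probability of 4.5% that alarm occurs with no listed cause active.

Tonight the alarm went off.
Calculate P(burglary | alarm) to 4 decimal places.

P(burglary | alarm) ≈ 0.8054

Under noisy-OR, P(alarm | causes) = 1 − (1−0.045)·∏(1−qᵢ) over the active causes.
Enumerate the 4 (burglary, earthquake) configurations and weight by the priors:
  P(alarm) = 0.045*0.79*0.99 + 0.5034*0.79*0.01 + 0.7708*0.21*0.99 + 0.880816*0.21*0.01
        = 0.035194 + 0.003977 + 0.160249 + 0.001850 = 0.201270
Keeping only the burglary-present terms gives 0.162099, so
  P(burglary | alarm) = 0.162099 / 0.201270 ≈ 0.8054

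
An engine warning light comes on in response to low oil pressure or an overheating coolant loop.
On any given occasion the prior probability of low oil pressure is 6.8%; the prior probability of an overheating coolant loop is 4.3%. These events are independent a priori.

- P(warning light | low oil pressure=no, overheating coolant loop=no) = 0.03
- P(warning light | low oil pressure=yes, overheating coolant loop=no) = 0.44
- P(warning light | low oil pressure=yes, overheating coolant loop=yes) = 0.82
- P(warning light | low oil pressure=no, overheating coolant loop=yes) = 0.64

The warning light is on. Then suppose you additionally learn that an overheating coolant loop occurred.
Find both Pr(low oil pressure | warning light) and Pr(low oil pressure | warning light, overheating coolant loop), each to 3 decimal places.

Enumerate the 4 (low oil pressure, overheating coolant loop) configurations and weight by the priors:
  P(warning light) = 0.03*0.932*0.957 + 0.64*0.932*0.043 + 0.44*0.068*0.957 + 0.82*0.068*0.043
        = 0.026758 + 0.025649 + 0.028633 + 0.002398 = 0.083438
Keeping only the low oil pressure-present terms gives 0.031031, so
  P(low oil pressure | warning light) = 0.031031 / 0.083438 ≈ 0.372

With the extra evidence:
Numerator (weight on configurations with low oil pressure): 0.82×0.068 = 0.055760
The normalizing constant is 0.64×0.932 + 0.82×0.068 = 0.652240
P(low oil pressure | warning light, overheating coolant loop) = 0.055760/0.652240 ≈ 0.085
This is intercausal reasoning (explaining away): once overheating coolant loop accounts for the warning light, low oil pressure becomes less likely.

Pr(low oil pressure | warning light) ≈ 0.372; Pr(low oil pressure | warning light, overheating coolant loop) ≈ 0.085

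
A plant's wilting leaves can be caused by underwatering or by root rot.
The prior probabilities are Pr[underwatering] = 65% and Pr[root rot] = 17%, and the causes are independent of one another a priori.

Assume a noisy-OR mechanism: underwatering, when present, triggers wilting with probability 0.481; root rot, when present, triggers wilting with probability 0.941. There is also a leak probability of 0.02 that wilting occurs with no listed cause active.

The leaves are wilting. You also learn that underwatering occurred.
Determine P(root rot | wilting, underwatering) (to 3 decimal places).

P(root rot | wilting, underwatering) ≈ 0.288

Under noisy-OR, P(wilting | causes) = 1 − (1−0.02)·∏(1−qᵢ) over the active causes.
P(wilting | underwatering) = 0.49138*0.83 + 0.969991*0.17 = 0.407845 + 0.164898 = 0.572743
The root rot-present share is 0.969991*0.17 = 0.164898.
So P(root rot | wilting, underwatering) = 0.164898/0.572743 ≈ 0.288.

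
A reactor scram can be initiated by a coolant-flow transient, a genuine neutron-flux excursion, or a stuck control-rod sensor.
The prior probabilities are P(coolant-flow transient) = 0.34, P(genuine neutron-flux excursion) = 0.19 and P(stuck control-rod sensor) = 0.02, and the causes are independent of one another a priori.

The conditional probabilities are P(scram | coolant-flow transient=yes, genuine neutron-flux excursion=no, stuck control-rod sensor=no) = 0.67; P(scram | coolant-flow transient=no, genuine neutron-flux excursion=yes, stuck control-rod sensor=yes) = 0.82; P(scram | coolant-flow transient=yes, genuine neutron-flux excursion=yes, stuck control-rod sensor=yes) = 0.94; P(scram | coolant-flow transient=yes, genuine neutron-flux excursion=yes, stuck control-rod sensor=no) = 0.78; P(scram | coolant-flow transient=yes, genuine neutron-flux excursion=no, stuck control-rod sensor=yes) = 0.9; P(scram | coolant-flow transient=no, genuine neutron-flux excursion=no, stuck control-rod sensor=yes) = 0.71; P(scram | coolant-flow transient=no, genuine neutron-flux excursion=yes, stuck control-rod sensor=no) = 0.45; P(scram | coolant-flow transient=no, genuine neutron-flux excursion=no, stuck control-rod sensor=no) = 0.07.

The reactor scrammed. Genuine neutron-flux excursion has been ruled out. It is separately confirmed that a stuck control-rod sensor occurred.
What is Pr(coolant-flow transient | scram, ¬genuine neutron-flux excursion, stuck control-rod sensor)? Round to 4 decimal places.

P(scram | ¬genuine neutron-flux excursion, stuck control-rod sensor) = 0.71×0.66 + 0.9×0.34 = 0.468600 + 0.306000 = 0.774600
The coolant-flow transient-present share is 0.9×0.34 = 0.306000.
Hence the posterior is 0.306000/0.774600 ≈ 0.3950.

Pr(coolant-flow transient | scram, ¬genuine neutron-flux excursion, stuck control-rod sensor) ≈ 0.3950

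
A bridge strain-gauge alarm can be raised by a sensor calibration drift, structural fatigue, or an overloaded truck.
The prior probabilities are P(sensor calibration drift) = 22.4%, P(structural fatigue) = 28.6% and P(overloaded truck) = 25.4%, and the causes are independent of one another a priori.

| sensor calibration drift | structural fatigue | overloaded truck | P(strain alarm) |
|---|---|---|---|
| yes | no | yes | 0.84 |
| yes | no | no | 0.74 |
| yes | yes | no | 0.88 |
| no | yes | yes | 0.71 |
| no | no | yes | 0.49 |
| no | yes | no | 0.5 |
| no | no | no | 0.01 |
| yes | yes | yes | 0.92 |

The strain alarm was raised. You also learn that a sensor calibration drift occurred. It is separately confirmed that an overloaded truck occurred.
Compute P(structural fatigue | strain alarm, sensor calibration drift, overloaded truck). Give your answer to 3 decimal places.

P(strain alarm | sensor calibration drift, overloaded truck) = 0.84·0.714 + 0.92·0.286 = 0.599760 + 0.263120 = 0.862880
Of this, 0.263120 comes from 0.92·0.286 (the structural fatigue=true cases).
Hence the posterior is 0.263120/0.862880 ≈ 0.305.

P(structural fatigue | strain alarm, sensor calibration drift, overloaded truck) ≈ 0.305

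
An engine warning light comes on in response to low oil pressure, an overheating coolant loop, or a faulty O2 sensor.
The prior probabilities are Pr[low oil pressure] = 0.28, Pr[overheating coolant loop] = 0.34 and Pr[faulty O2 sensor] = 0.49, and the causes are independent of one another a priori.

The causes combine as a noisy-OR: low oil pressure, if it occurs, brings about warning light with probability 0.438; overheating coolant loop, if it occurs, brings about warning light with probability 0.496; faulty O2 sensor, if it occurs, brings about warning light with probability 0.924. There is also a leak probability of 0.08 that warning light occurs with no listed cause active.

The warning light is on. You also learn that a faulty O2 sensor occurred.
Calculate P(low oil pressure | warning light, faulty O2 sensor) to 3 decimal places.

P(low oil pressure | warning light, faulty O2 sensor) ≈ 0.285

Under noisy-OR, P(warning light | causes) = 1 − (1−0.08)·∏(1−qᵢ) over the active causes.
Sum P(warning light|·) weighted by the priors over the 4 (low oil pressure, overheating coolant loop) configurations:
  P(warning light | faulty O2 sensor) = 0.93008·0.72·0.66 + 0.96476·0.72·0.34 + 0.960705·0.28·0.66 + 0.980195·0.28·0.34
        = 0.441974 + 0.236173 + 0.177538 + 0.093315 = 0.949000
Keeping only the low oil pressure-present terms gives 0.270853, so
  P(low oil pressure | warning light, faulty O2 sensor) = 0.270853 / 0.949000 ≈ 0.285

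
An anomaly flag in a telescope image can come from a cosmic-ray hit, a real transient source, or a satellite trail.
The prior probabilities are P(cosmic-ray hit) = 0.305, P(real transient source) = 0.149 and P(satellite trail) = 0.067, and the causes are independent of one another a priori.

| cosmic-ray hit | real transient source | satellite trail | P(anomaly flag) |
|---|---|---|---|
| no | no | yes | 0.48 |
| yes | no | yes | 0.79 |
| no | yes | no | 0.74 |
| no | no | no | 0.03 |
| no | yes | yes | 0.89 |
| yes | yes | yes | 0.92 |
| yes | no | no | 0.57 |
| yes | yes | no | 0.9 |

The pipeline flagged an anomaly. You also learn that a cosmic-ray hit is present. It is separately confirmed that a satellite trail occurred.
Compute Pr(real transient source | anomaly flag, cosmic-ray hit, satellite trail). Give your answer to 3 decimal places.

Enumerate both values of real transient source and weight by the priors:
  P(anomaly flag | cosmic-ray hit, satellite trail) = 0.79·0.851 + 0.92·0.149
        = 0.672290 + 0.137080 = 0.809370
Keeping only the real transient source-present terms gives 0.137080, so
  P(real transient source | anomaly flag, cosmic-ray hit, satellite trail) = 0.137080 / 0.809370 ≈ 0.169

Pr(real transient source | anomaly flag, cosmic-ray hit, satellite trail) ≈ 0.169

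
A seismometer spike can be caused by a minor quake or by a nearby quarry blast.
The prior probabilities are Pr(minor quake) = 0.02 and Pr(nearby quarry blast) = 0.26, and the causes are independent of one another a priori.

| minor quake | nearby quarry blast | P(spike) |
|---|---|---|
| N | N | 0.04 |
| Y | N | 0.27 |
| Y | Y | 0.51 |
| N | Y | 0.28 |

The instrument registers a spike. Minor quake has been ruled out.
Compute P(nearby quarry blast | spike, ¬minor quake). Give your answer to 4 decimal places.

P(spike | ¬minor quake) = 0.04·0.74 + 0.28·0.26 = 0.029600 + 0.072800 = 0.102400
Of this, 0.072800 comes from 0.28·0.26 (the nearby quarry blast=true cases).
Hence the posterior is 0.072800/0.102400 ≈ 0.7109.

P(nearby quarry blast | spike, ¬minor quake) ≈ 0.7109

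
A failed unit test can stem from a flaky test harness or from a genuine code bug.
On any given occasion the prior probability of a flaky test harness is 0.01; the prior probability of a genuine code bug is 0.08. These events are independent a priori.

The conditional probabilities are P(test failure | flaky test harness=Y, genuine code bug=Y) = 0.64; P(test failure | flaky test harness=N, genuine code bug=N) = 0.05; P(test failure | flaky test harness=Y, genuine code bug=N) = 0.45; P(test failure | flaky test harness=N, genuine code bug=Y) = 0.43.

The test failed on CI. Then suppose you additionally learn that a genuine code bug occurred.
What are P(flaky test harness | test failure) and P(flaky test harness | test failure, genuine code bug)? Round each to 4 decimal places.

P(flaky test harness | test failure) ≈ 0.0552; P(flaky test harness | test failure, genuine code bug) ≈ 0.0148

P(test failure) = 0.05·0.99·0.92 + 0.43·0.99·0.08 + 0.45·0.01·0.92 + 0.64·0.01·0.08 = 0.045540 + 0.034056 + 0.004140 + 0.000512 = 0.084248
Restricting to configurations with flaky test harness present: 0.004140 + 0.000512 = 0.004652.
So P(flaky test harness | test failure) = 0.004652/0.084248 ≈ 0.0552.

Now condition on the additional information:
P(test failure | genuine code bug) = 0.43*0.99 + 0.64*0.01 = 0.425700 + 0.006400 = 0.432100
Of this, 0.006400 comes from 0.64*0.01 (the flaky test harness=true cases).
So P(flaky test harness | test failure, genuine code bug) = 0.006400/0.432100 ≈ 0.0148.
Conditioning on genuine code bug lowers the posterior on flaky test harness: the classic explaining-away effect in a common-effect structure.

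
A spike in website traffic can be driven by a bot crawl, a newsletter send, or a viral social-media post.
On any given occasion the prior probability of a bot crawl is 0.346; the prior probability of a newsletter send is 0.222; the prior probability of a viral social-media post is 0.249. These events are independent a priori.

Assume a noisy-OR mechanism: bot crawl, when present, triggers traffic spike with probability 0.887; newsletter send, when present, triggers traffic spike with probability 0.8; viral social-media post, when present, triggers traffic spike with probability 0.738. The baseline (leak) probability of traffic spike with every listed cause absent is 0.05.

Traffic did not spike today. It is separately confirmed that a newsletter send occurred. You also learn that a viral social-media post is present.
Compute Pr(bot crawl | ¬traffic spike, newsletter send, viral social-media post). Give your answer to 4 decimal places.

Under noisy-OR, P(traffic spike | causes) = 1 − (1−0.05)·∏(1−qᵢ) over the active causes.
Sum P(¬traffic spike|·) weighted by the priors over both values of bot crawl:
  P(¬traffic spike | newsletter send, viral social-media post) = 0.04978·0.654 + 0.005625·0.346
        = 0.032556 + 0.001946 = 0.034502
The terms with bot crawl present sum to 0.001946, so
  P(bot crawl | ¬traffic spike, newsletter send, viral social-media post) = 0.001946 / 0.034502 ≈ 0.0564

Pr(bot crawl | ¬traffic spike, newsletter send, viral social-media post) ≈ 0.0564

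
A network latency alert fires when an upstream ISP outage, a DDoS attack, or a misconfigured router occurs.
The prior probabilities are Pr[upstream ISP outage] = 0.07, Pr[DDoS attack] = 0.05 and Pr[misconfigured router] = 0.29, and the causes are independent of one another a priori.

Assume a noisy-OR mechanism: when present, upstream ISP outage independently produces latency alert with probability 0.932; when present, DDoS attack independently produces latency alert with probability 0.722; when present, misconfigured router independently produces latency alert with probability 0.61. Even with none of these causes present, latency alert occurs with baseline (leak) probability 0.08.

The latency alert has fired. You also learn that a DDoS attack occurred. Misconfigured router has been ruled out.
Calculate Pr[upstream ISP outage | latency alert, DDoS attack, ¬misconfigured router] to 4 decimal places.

Pr[upstream ISP outage | latency alert, DDoS attack, ¬misconfigured router] ≈ 0.0904

Under noisy-OR, P(latency alert | causes) = 1 − (1−0.08)·∏(1−qᵢ) over the active causes.
P(latency alert | DDoS attack, ¬misconfigured router) = 0.74424·0.93 + 0.982608·0.07 = 0.692143 + 0.068783 = 0.760926
The upstream ISP outage-present share is 0.982608·0.07 = 0.068783.
So P(upstream ISP outage | latency alert, DDoS attack, ¬misconfigured router) = 0.068783/0.760926 ≈ 0.0904.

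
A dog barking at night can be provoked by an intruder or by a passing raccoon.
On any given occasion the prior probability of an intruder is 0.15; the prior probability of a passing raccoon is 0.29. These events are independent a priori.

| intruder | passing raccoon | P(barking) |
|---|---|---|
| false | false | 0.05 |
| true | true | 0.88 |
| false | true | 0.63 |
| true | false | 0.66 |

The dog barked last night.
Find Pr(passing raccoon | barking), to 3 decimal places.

Pr(passing raccoon | barking) ≈ 0.658

Sum P(barking|·) weighted by the priors over the 4 (intruder, passing raccoon) configurations:
  P(barking) = 0.05·0.85·0.71 + 0.63·0.85·0.29 + 0.66·0.15·0.71 + 0.88·0.15·0.29
        = 0.030175 + 0.155295 + 0.070290 + 0.038280 = 0.294040
Configurations with passing raccoon contribute 0.193575, so
  P(passing raccoon | barking) = 0.193575 / 0.294040 ≈ 0.658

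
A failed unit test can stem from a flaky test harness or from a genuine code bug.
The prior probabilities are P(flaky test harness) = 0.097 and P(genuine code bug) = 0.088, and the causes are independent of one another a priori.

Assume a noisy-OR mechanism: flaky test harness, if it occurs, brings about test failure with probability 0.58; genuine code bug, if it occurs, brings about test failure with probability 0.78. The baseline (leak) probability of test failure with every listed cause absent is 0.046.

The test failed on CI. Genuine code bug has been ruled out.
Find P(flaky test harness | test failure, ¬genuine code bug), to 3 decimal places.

P(flaky test harness | test failure, ¬genuine code bug) ≈ 0.583

Under noisy-OR, P(test failure | causes) = 1 − (1−0.046)·∏(1−qᵢ) over the active causes.
By total probability over both values of flaky test harness:
  P(test failure | ¬genuine code bug) = 0.046×0.903 + 0.59932×0.097
        = 0.041538 + 0.058134 = 0.099672
The terms with flaky test harness present sum to 0.058134, so
  P(flaky test harness | test failure, ¬genuine code bug) = 0.058134 / 0.099672 ≈ 0.583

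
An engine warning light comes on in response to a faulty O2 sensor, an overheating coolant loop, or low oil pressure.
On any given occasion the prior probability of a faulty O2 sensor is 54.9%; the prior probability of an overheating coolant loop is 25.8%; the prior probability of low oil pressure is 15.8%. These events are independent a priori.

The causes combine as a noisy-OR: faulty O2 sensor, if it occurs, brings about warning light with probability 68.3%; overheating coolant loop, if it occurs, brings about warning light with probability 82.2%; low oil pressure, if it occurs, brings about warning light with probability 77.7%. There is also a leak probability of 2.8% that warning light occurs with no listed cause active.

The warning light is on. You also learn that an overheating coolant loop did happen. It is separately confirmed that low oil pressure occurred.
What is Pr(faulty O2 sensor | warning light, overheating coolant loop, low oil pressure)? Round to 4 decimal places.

Pr(faulty O2 sensor | warning light, overheating coolant loop, low oil pressure) ≈ 0.5557

Under noisy-OR, P(warning light | causes) = 1 − (1−0.028)·∏(1−qᵢ) over the active causes.
By total probability over both values of faulty O2 sensor:
  P(warning light | overheating coolant loop, low oil pressure) = 0.961417*0.451 + 0.987769*0.549
        = 0.433599 + 0.542285 = 0.975884
Configurations with faulty O2 sensor contribute 0.542285, so
  P(faulty O2 sensor | warning light, overheating coolant loop, low oil pressure) = 0.542285 / 0.975884 ≈ 0.5557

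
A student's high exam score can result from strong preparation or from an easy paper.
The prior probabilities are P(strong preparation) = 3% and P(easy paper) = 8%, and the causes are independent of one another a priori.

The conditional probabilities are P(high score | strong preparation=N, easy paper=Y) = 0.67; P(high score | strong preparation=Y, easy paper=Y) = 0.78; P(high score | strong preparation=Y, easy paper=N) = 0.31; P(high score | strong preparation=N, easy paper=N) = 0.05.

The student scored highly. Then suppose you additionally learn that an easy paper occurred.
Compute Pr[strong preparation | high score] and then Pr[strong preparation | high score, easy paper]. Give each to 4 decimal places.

P(high score) = 0.05×0.97×0.92 + 0.67×0.97×0.08 + 0.31×0.03×0.92 + 0.78×0.03×0.08 = 0.044620 + 0.051992 + 0.008556 + 0.001872 = 0.107040
Restricting to configurations with strong preparation present: 0.008556 + 0.001872 = 0.010428.
P(strong preparation | high score) = 0.010428 / 0.107040 ≈ 0.0974

Now also conditioning on easy paper=true:
Numerator (weight on configurations with strong preparation): 0.78×0.03 = 0.023400
Normalizer over all consistent configurations: 0.67×0.97 + 0.78×0.03 = 0.673300
Posterior = 0.023400 / 0.673300 ≈ 0.0348
— easy paper explains away the evidence for strong preparation.

Pr[strong preparation | high score] ≈ 0.0974; Pr[strong preparation | high score, easy paper] ≈ 0.0348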